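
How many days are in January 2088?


Month: January (month 1)
January has 31 days

31 days


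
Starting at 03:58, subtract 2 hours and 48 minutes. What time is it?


01:10

Start: 238 minutes from midnight
Subtract: 168 minutes
Remaining: 238 - 168 = 70
Hours: 1, Minutes: 10


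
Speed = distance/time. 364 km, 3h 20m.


Distance: 364 km
Time: 3h 20m = 200 min = 200/60 = 10/3 hours
Speed = 364 ÷ (10/3) = 364 × 3 / 10 = 1092/10 = 109.2 km/h

109.2 km/h


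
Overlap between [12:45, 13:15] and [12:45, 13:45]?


Meeting A: 765-795 (in minutes from midnight)
Meeting B: 765-825
Overlap start = max(765, 765) = 765
Overlap end = min(795, 825) = 795
Overlap = max(0, 795 - 765) = 30 min

30 minutes


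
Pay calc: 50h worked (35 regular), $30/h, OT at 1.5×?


Regular: 35h × $30 = $1050.00
Overtime: 50 - 35 = 15h
OT pay: 15h × $30 × 1.5 = $675.00
Total = $1050.00 + $675.00 = $1725.00

$1725.00


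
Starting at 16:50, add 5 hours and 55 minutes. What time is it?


Start: 1010 minutes from midnight
Add: 355 minutes
Total: 1365 minutes
Hours: 1365 ÷ 60 = 22 remainder 45

22:45


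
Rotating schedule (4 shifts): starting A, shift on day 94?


Shifts: A, B, C, D
Start: A (index 0)
Day 94: (0 + 94 - 1) mod 4
= 93 mod 4
= 1
Index 1 → shift B

Shift B


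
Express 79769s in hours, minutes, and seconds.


22h 9m 29s

Hours: 79769 ÷ 3600 = 22 remainder 569
Minutes: 569 ÷ 60 = 9 remainder 29
Seconds: 29


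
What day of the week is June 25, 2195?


Zeller's congruence:
q=25, m=6, k=95, j=21
h = (25 + ⌊13×7/5⌋ + 95 + ⌊95/4⌋ + ⌊21/4⌋ - 2×21) mod 7
= (25 + 18 + 95 + 23 + 5 - 42) mod 7
= 124 mod 7 = 5
h=5 → Thursday

Thursday


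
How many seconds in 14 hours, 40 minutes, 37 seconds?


Hours: 14 × 3600 = 50400
Minutes: 40 × 60 = 2400
Seconds: 37
Total = 50400 + 2400 + 37 = 52837

52837 seconds


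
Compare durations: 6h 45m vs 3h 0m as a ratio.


9:4 (2.25)

Duration 1: 405 minutes
Duration 2: 180 minutes
Ratio = 405:180
GCD = 45
Simplified = 9:4
As a decimal: 9/4 = 2.25


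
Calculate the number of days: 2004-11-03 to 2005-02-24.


113 days

From November 3, 2004 to February 24, 2005
Rest of November 2004: 30 - 3 = 27
Full months: December 31, January 31
Days into February 2005: 24
Total = 27 + 31 + 31 + 24 = 113 days


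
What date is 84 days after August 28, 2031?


November 20, 2031

Start: August 28, 2031
Add 84 days
August 28 → September 1: 31 - 28 + 1 = 4 days (84 - 4 = 80 left)
September 1 → October 1: 30 - 1 + 1 = 30 days (80 - 30 = 50 left)
October 1 → November 1: 31 - 1 + 1 = 31 days (50 - 31 = 19 left)
November 1 + 19 = November 20, 2031


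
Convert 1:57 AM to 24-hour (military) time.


Input: 1:57 AM
AM hour stays: 1

01:57


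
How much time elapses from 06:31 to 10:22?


3h 51m

End time in minutes: 10×60 + 22 = 622
Start time in minutes: 6×60 + 31 = 391
Difference = 622 - 391 = 231 minutes
= 3 hours 51 minutes


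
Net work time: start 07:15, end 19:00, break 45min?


11h 0m (660 minutes)

Total time = (19×60+0) - (7×60+15)
= 1140 - 435 = 705 min
Minus break: 705 - 45 = 660 min
= 11h 0m


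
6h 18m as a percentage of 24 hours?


0.2625 (26.25%)

Total minutes: 6×60 + 18 = 378
Day = 24×60 = 1440 minutes
Fraction = 378/1440 = 0.2625
As a percentage: 378/1440 × 100 = 26.25%


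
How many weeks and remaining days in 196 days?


28 weeks 0 days

Weeks: 196 ÷ 7 = 28 remainder 0


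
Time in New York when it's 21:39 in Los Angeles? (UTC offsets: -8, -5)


00:39 (next day)

Time difference = UTC-5 - UTC-8 = +3 hours
New hour = (21 + 3) mod 24
= 24 mod 24 = 0
Minutes unchanged → 00:39; 24 ≥ 24 → next day


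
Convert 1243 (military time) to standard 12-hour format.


12:43 PM

Hour: 12
12 → 12 PM (noon)


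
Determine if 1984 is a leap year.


Rules: divisible by 4 AND (not by 100 OR by 400)
1984 ÷ 4 = 496 exactly → divisible by 4
1984 ÷ 100 = 19 remainder 84 → not divisible by 100
Divisible by 4 but not by 100 → leap year

Yes


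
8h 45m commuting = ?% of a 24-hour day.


36.5%

Time: 525 minutes
Day: 1440 minutes
Percentage = (525/1440) × 100 ≈ 36.5%


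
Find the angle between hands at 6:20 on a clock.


70.0°

Hour hand = 6×30 + 20×0.5 = 190.0°
Minute hand = 20×6 = 120°
Difference = |190.0 - 120| = 70.0°


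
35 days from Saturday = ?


Start: Saturday (index 5)
(5 + 35) mod 7
= 40 mod 7
= 5
Index 5 → Saturday

Saturday


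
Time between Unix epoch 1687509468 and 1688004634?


Difference = 1688004634 - 1687509468 = 495166 seconds
In hours: 495166 / 3600 ≈ 137.5
In days: 495166 / 86400 ≈ 5.73

495166 seconds (137.5 hours / 5.73 days)


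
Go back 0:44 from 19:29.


Start: 1169 minutes from midnight
Subtract: 44 minutes
Remaining: 1169 - 44 = 1125
Hours: 18, Minutes: 45

18:45


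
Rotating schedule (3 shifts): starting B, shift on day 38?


Shift C

Shifts: A, B, C
Start: B (index 1)
Day 38: (1 + 38 - 1) mod 3
= 38 mod 3
= 2
Index 2 → shift C


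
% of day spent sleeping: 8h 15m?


Time: 495 minutes
Day: 1440 minutes
Percentage = (495/1440) × 100 ≈ 34.4%

34.4%


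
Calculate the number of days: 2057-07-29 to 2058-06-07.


313 days

From July 29, 2057 to June 7, 2058
Rest of July 2057: 31 - 29 = 2
Full months: August 31, September 30, October 31, November 30, December 31, January 31, February 2058 28, March 31, April 30, May 31
Days into June 2058: 7
Total = 2 + 31 + 30 + 31 + 30 + 31 + 31 + 28 + 31 + 30 + 31 + 7 = 313 days


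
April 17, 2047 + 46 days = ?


June 2, 2047

Start: April 17, 2047
Add 46 days
April 17 → May 1: 30 - 17 + 1 = 14 days (46 - 14 = 32 left)
May 1 → June 1: 31 - 1 + 1 = 31 days (32 - 31 = 1 left)
June 1 + 1 = June 2, 2047


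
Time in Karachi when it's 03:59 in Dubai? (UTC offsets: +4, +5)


04:59

Time difference = UTC+5 - UTC+4 = +1 hours
New hour = (3 + 1) mod 24
= 4 mod 24 = 4
Minutes unchanged → 04:59


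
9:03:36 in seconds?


Hours: 9 × 3600 = 32400
Minutes: 3 × 60 = 180
Seconds: 36
Total = 32400 + 180 + 36 = 32616

32616 seconds


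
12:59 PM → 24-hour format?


12:59

Input: 12:59 PM
12 PM → 12 (noon)


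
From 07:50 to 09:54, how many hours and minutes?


End time in minutes: 9×60 + 54 = 594
Start time in minutes: 7×60 + 50 = 470
Difference = 594 - 470 = 124 minutes
= 2 hours 4 minutes

2h 4m


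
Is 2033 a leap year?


No

Rules: divisible by 4 AND (not by 100 OR by 400)
2033 ÷ 4 = 508 remainder 1 → not divisible by 4
Not divisible by 4 → not a leap year


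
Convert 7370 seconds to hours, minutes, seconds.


Hours: 7370 ÷ 3600 = 2 remainder 170
Minutes: 170 ÷ 60 = 2 remainder 50
Seconds: 50

2h 2m 50s


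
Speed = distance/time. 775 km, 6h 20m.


122.4 km/h

Distance: 775 km
Time: 6h 20m = 380 min = 380/60 = 19/3 hours
Speed = 775 ÷ (19/3) = 775 × 3 / 19 = 2325/19 ≈ 122.4 km/h


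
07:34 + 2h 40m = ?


Start: 454 minutes from midnight
Add: 160 minutes
Total: 614 minutes
Hours: 614 ÷ 60 = 10 remainder 14

10:14


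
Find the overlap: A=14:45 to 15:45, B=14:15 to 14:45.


0 minutes

Meeting A: 885-945 (in minutes from midnight)
Meeting B: 855-885
Overlap start = max(885, 855) = 885
Overlap end = min(945, 885) = 885
Overlap = max(0, 885 - 885) = 0 min


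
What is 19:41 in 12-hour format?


7:41 PM

Hour: 19
19 - 12 = 7 → PM


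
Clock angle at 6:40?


Hour hand = 6×30 + 40×0.5 = 200.0°
Minute hand = 40×6 = 240°
Difference = |200.0 - 240| = 40.0°

40.0°


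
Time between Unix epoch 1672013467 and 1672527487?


Difference = 1672527487 - 1672013467 = 514020 seconds
In hours: 514020 / 3600 ≈ 142.8
In days: 514020 / 86400 ≈ 5.95

514020 seconds (142.8 hours / 5.95 days)


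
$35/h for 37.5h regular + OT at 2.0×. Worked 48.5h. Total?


$2082.50

Regular: 37.5h × $35 = $1312.50
Overtime: 48.5 - 37.5 = 11.0h
OT pay: 11.0h × $35 × 2.0 = $770.00
Total = $1312.50 + $770.00 = $2082.50


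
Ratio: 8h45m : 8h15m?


35:33 (1.06)

Duration 1: 525 minutes
Duration 2: 495 minutes
Ratio = 525:495
GCD = 15
Simplified = 35:33
As a decimal: 35/33 ≈ 1.06


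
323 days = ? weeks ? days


Weeks: 323 ÷ 7 = 46 remainder 1

46 weeks 1 days


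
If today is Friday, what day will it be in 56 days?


Start: Friday (index 4)
(4 + 56) mod 7
= 60 mod 7
= 4
Index 4 → Friday

Friday


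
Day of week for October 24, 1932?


Zeller's congruence:
q=24, m=10, k=32, j=19
h = (24 + ⌊13×11/5⌋ + 32 + ⌊32/4⌋ + ⌊19/4⌋ - 2×19) mod 7
= (24 + 28 + 32 + 8 + 4 - 38) mod 7
= 58 mod 7 = 2
h=2 → Monday

Monday


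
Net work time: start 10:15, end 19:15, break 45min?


Total time = (19×60+15) - (10×60+15)
= 1155 - 615 = 540 min
Minus break: 540 - 45 = 495 min
= 8h 15m

8h 15m (495 minutes)


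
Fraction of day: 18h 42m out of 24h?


0.7792 (77.92%)

Total minutes: 18×60 + 42 = 1122
Day = 24×60 = 1440 minutes
Fraction = 1122/1440 ≈ 0.7792
As a percentage: 1122/1440 × 100 ≈ 77.92%


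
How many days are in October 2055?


31 days

Month: October (month 10)
October has 31 days


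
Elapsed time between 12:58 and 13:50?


0h 52m

End time in minutes: 13×60 + 50 = 830
Start time in minutes: 12×60 + 58 = 778
Difference = 830 - 778 = 52 minutes
= 0 hours 52 minutes


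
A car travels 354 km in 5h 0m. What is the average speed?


Distance: 354 km
Time: 5 hours
Speed = 354 / 5 = 70.8 km/h

70.8 km/h


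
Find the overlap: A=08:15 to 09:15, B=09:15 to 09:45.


Meeting A: 495-555 (in minutes from midnight)
Meeting B: 555-585
Overlap start = max(495, 555) = 555
Overlap end = min(555, 585) = 555
Overlap = max(0, 555 - 555) = 0 min

0 minutes


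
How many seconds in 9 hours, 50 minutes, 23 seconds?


35423 seconds

Hours: 9 × 3600 = 32400
Minutes: 50 × 60 = 3000
Seconds: 23
Total = 32400 + 3000 + 23 = 35423


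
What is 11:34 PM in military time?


23:34

Input: 11:34 PM
PM: 11 + 12 = 23


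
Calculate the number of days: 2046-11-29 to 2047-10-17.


From November 29, 2046 to October 17, 2047
Rest of November 2046: 30 - 29 = 1
Full months: December 31, January 31, February 2047 28, March 31, April 30, May 31, June 30, July 31, August 31, September 30
Days into October 2047: 17
Total = 1 + 31 + 31 + 28 + 31 + 30 + 31 + 30 + 31 + 31 + 30 + 17 = 322 days

322 days


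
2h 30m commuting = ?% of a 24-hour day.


Time: 150 minutes
Day: 1440 minutes
Percentage = (150/1440) × 100 ≈ 10.4%

10.4%


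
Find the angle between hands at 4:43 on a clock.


Hour hand = 4×30 + 43×0.5 = 141.5°
Minute hand = 43×6 = 258°
Difference = |141.5 - 258| = 116.5°

116.5°


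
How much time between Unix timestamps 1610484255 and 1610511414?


27159 seconds (7.5 hours / 0.31 days)

Difference = 1610511414 - 1610484255 = 27159 seconds
In hours: 27159 / 3600 ≈ 7.5
In days: 27159 / 86400 ≈ 0.31


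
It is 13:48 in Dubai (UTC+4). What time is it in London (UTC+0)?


Time difference = UTC+0 - UTC+4 = -4 hours
New hour = (13 -4) mod 24
= 9 mod 24 = 9
Minutes unchanged → 09:48

09:48


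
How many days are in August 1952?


31 days

Month: August (month 8)
August has 31 days


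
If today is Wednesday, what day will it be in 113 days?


Thursday

Start: Wednesday (index 2)
(2 + 113) mod 7
= 115 mod 7
= 3
Index 3 → Thursday


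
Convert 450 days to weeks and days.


64 weeks 2 days

Weeks: 450 ÷ 7 = 64 remainder 2


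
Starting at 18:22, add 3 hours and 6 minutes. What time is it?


Start: 1102 minutes from midnight
Add: 186 minutes
Total: 1288 minutes
Hours: 1288 ÷ 60 = 21 remainder 28

21:28


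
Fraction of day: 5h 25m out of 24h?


0.2257 (22.57%)

Total minutes: 5×60 + 25 = 325
Day = 24×60 = 1440 minutes
Fraction = 325/1440 ≈ 0.2257
As a percentage: 325/1440 × 100 ≈ 22.57%


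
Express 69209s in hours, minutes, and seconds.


19h 13m 29s

Hours: 69209 ÷ 3600 = 19 remainder 809
Minutes: 809 ÷ 60 = 13 remainder 29
Seconds: 29


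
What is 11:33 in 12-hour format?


Hour: 11
11 < 12 → AM

11:33 AM


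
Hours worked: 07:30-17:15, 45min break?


Total time = (17×60+15) - (7×60+30)
= 1035 - 450 = 585 min
Minus break: 585 - 45 = 540 min
= 9h 0m

9h 0m (540 minutes)


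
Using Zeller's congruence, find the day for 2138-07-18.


Zeller's congruence:
q=18, m=7, k=38, j=21
h = (18 + ⌊13×8/5⌋ + 38 + ⌊38/4⌋ + ⌊21/4⌋ - 2×21) mod 7
= (18 + 20 + 38 + 9 + 5 - 42) mod 7
= 48 mod 7 = 6
h=6 → Friday

Friday


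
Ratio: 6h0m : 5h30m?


12:11 (1.09)

Duration 1: 360 minutes
Duration 2: 330 minutes
Ratio = 360:330
GCD = 30
Simplified = 12:11
As a decimal: 12/11 ≈ 1.09


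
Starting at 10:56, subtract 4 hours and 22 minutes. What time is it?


06:34

Start: 656 minutes from midnight
Subtract: 262 minutes
Remaining: 656 - 262 = 394
Hours: 6, Minutes: 34


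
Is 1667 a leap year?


No

Rules: divisible by 4 AND (not by 100 OR by 400)
1667 ÷ 4 = 416 remainder 3 → not divisible by 4
Not divisible by 4 → not a leap year


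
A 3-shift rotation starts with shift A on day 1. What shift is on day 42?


Shift C

Shifts: A, B, C
Start: A (index 0)
Day 42: (0 + 42 - 1) mod 3
= 41 mod 3
= 2
Index 2 → shift C


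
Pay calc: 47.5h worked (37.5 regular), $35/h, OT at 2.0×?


$2012.50

Regular: 37.5h × $35 = $1312.50
Overtime: 47.5 - 37.5 = 10.0h
OT pay: 10.0h × $35 × 2.0 = $700.00
Total = $1312.50 + $700.00 = $2012.50


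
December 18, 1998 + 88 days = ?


Start: December 18, 1998
Add 88 days
December 18 → January 1: 31 - 18 + 1 = 14 days (88 - 14 = 74 left)
January 1 → February 1: 31 - 1 + 1 = 31 days (74 - 31 = 43 left)
February 1 → March 1: 28 - 1 + 1 = 28 days (43 - 28 = 15 left)
March 1 + 15 = March 16, 1999

March 16, 1999


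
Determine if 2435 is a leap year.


No

Rules: divisible by 4 AND (not by 100 OR by 400)
2435 ÷ 4 = 608 remainder 3 → not divisible by 4
Not divisible by 4 → not a leap year


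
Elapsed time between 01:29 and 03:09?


End time in minutes: 3×60 + 9 = 189
Start time in minutes: 1×60 + 29 = 89
Difference = 189 - 89 = 100 minutes
= 1 hours 40 minutes

1h 40m


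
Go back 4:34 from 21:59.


17:25

Start: 1319 minutes from midnight
Subtract: 274 minutes
Remaining: 1319 - 274 = 1045
Hours: 17, Minutes: 25


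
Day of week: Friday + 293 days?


Thursday

Start: Friday (index 4)
(4 + 293) mod 7
= 297 mod 7
= 3
Index 3 → Thursday


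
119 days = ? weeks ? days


17 weeks 0 days

Weeks: 119 ÷ 7 = 17 remainder 0


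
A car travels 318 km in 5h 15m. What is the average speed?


Distance: 318 km
Time: 5h 15m = 315 min = 315/60 = 21/4 hours
Speed = 318 ÷ (21/4) = 318 × 4 / 21 = 1272/21 ≈ 60.6 km/h

60.6 km/h


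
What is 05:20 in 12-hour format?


Hour: 5
5 < 12 → AM

5:20 AM


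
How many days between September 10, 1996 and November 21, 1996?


From September 10, 1996 to November 21, 1996
Rest of September 1996: 30 - 10 = 20
Full months: October 31
Days into November 1996: 21
Total = 20 + 31 + 21 = 72 days

72 days


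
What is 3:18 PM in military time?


Input: 3:18 PM
PM: 3 + 12 = 15

15:18


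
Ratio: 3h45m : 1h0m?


15:4 (3.75)

Duration 1: 225 minutes
Duration 2: 60 minutes
Ratio = 225:60
GCD = 15
Simplified = 15:4
As a decimal: 15/4 = 3.75


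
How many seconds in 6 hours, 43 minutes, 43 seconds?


Hours: 6 × 3600 = 21600
Minutes: 43 × 60 = 2580
Seconds: 43
Total = 21600 + 2580 + 43 = 24223

24223 seconds


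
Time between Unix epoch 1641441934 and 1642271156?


Difference = 1642271156 - 1641441934 = 829222 seconds
In hours: 829222 / 3600 ≈ 230.3
In days: 829222 / 86400 ≈ 9.60

829222 seconds (230.3 hours / 9.60 days)


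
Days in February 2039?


Month: February (month 2)
February: 28 or 29 (leap year)
2039 leap year? No

28 days


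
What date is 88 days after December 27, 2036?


March 25, 2037

Start: December 27, 2036
Add 88 days
December 27 → January 1: 31 - 27 + 1 = 5 days (88 - 5 = 83 left)
January 1 → February 1: 31 - 1 + 1 = 31 days (83 - 31 = 52 left)
February 1 → March 1: 28 - 1 + 1 = 28 days (52 - 28 = 24 left)
March 1 + 24 = March 25, 2037


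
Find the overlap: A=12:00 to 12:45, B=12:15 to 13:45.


Meeting A: 720-765 (in minutes from midnight)
Meeting B: 735-825
Overlap start = max(720, 735) = 735
Overlap end = min(765, 825) = 765
Overlap = max(0, 765 - 735) = 30 min

30 minutes


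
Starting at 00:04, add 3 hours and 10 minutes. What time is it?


03:14

Start: 4 minutes from midnight
Add: 190 minutes
Total: 194 minutes
Hours: 194 ÷ 60 = 3 remainder 14


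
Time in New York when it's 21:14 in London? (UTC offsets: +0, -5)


16:14

Time difference = UTC-5 - UTC+0 = -5 hours
New hour = (21 -5) mod 24
= 16 mod 24 = 16
Minutes unchanged → 16:14


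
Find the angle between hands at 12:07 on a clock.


38.5°

Hour hand (12 ≡ 0 on the dial): 0×30 + 7×0.5 = 3.5°
Minute hand = 7×6 = 42°
Difference = |3.5 - 42| = 38.5°


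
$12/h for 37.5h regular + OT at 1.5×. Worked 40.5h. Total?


$504.00

Regular: 37.5h × $12 = $450.00
Overtime: 40.5 - 37.5 = 3.0h
OT pay: 3.0h × $12 × 1.5 = $54.00
Total = $450.00 + $54.00 = $504.00


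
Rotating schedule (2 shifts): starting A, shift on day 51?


Shifts: A, B
Start: A (index 0)
Day 51: (0 + 51 - 1) mod 2
= 50 mod 2
= 0
Index 0 → shift A

Shift A


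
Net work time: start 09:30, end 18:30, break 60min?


8h 0m (480 minutes)

Total time = (18×60+30) - (9×60+30)
= 1110 - 570 = 540 min
Minus break: 540 - 60 = 480 min
= 8h 0m


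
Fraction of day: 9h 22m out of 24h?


0.3903 (39.03%)

Total minutes: 9×60 + 22 = 562
Day = 24×60 = 1440 minutes
Fraction = 562/1440 ≈ 0.3903
As a percentage: 562/1440 × 100 ≈ 39.03%


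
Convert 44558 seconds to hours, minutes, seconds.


12h 22m 38s

Hours: 44558 ÷ 3600 = 12 remainder 1358
Minutes: 1358 ÷ 60 = 22 remainder 38
Seconds: 38


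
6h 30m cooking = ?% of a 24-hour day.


Time: 390 minutes
Day: 1440 minutes
Percentage = (390/1440) × 100 ≈ 27.1%

27.1%


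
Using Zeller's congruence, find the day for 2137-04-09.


Zeller's congruence:
q=9, m=4, k=37, j=21
h = (9 + ⌊13×5/5⌋ + 37 + ⌊37/4⌋ + ⌊21/4⌋ - 2×21) mod 7
= (9 + 13 + 37 + 9 + 5 - 42) mod 7
= 31 mod 7 = 3
h=3 → Tuesday

Tuesday


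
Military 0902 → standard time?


9:02 AM

Hour: 9
9 < 12 → AM


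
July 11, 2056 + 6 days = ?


Start: July 11, 2056
Add 6 days
July 11 + 6 = July 17, 2056

July 17, 2056


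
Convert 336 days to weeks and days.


Weeks: 336 ÷ 7 = 48 remainder 0

48 weeks 0 days


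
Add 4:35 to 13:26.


18:01

Start: 806 minutes from midnight
Add: 275 minutes
Total: 1081 minutes
Hours: 1081 ÷ 60 = 18 remainder 1


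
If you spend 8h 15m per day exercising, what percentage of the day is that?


34.4%

Time: 495 minutes
Day: 1440 minutes
Percentage = (495/1440) × 100 ≈ 34.4%


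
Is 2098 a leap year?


No

Rules: divisible by 4 AND (not by 100 OR by 400)
2098 ÷ 4 = 524 remainder 2 → not divisible by 4
Not divisible by 4 → not a leap year


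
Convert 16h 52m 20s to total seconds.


Hours: 16 × 3600 = 57600
Minutes: 52 × 60 = 3120
Seconds: 20
Total = 57600 + 3120 + 20 = 60740

60740 seconds


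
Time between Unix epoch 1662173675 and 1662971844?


798169 seconds (221.7 hours / 9.24 days)

Difference = 1662971844 - 1662173675 = 798169 seconds
In hours: 798169 / 3600 ≈ 221.7
In days: 798169 / 86400 ≈ 9.24


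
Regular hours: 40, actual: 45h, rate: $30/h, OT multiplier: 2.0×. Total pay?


Regular: 40h × $30 = $1200.00
Overtime: 45 - 40 = 5h
OT pay: 5h × $30 × 2.0 = $300.00
Total = $1200.00 + $300.00 = $1500.00

$1500.00


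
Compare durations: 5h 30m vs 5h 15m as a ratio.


22:21 (1.05)

Duration 1: 330 minutes
Duration 2: 315 minutes
Ratio = 330:315
GCD = 15
Simplified = 22:21
As a decimal: 22/21 ≈ 1.05


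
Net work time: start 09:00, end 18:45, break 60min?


Total time = (18×60+45) - (9×60+0)
= 1125 - 540 = 585 min
Minus break: 585 - 60 = 525 min
= 8h 45m

8h 45m (525 minutes)


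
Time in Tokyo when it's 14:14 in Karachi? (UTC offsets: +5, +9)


18:14

Time difference = UTC+9 - UTC+5 = +4 hours
New hour = (14 + 4) mod 24
= 18 mod 24 = 18
Minutes unchanged → 18:14


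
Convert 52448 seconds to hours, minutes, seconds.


Hours: 52448 ÷ 3600 = 14 remainder 2048
Minutes: 2048 ÷ 60 = 34 remainder 8
Seconds: 8

14h 34m 8s


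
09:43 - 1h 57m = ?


Start: 583 minutes from midnight
Subtract: 117 minutes
Remaining: 583 - 117 = 466
Hours: 7, Minutes: 46

07:46


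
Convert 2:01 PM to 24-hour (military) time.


14:01

Input: 2:01 PM
PM: 2 + 12 = 14


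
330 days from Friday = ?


Saturday

Start: Friday (index 4)
(4 + 330) mod 7
= 334 mod 7
= 5
Index 5 → Saturday


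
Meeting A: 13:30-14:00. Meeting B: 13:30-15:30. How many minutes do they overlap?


Meeting A: 810-840 (in minutes from midnight)
Meeting B: 810-930
Overlap start = max(810, 810) = 810
Overlap end = min(840, 930) = 840
Overlap = max(0, 840 - 810) = 30 min

30 minutes


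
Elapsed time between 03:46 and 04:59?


End time in minutes: 4×60 + 59 = 299
Start time in minutes: 3×60 + 46 = 226
Difference = 299 - 226 = 73 minutes
= 1 hours 13 minutes

1h 13m


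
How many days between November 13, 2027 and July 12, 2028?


242 days

From November 13, 2027 to July 12, 2028
Rest of November 2027: 30 - 13 = 17
Full months: December 31, January 31, February 2028 29, March 31, April 30, May 31, June 30
Days into July 2028: 12
Total = 17 + 31 + 31 + 29 + 31 + 30 + 31 + 30 + 12 = 242 days


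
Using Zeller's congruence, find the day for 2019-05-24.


Zeller's congruence:
q=24, m=5, k=19, j=20
h = (24 + ⌊13×6/5⌋ + 19 + ⌊19/4⌋ + ⌊20/4⌋ - 2×20) mod 7
= (24 + 15 + 19 + 4 + 5 - 40) mod 7
= 27 mod 7 = 6
h=6 → Friday

Friday


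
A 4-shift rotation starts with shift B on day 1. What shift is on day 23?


Shifts: A, B, C, D
Start: B (index 1)
Day 23: (1 + 23 - 1) mod 4
= 23 mod 4
= 3
Index 3 → shift D

Shift D


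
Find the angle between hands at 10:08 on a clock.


Hour hand = 10×30 + 8×0.5 = 304.0°
Minute hand = 8×6 = 48°
Difference = |304.0 - 48| = 256.0°
Since > 180°: 360 - 256.0 = 104.0°

104.0°


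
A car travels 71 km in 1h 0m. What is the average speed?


71.0 km/h

Distance: 71 km
Time: 1 hours
Speed = 71 / 1 = 71.0 km/h


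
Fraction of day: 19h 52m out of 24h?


0.8278 (82.78%)

Total minutes: 19×60 + 52 = 1192
Day = 24×60 = 1440 minutes
Fraction = 1192/1440 ≈ 0.8278
As a percentage: 1192/1440 × 100 ≈ 82.78%


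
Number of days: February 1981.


28 days

Month: February (month 2)
February: 28 or 29 (leap year)
1981 leap year? No


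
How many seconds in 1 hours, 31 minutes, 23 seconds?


Hours: 1 × 3600 = 3600
Minutes: 31 × 60 = 1860
Seconds: 23
Total = 3600 + 1860 + 23 = 5483

5483 seconds


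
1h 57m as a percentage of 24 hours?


0.0813 (8.13%)

Total minutes: 1×60 + 57 = 117
Day = 24×60 = 1440 minutes
Fraction = 117/1440 ≈ 0.0813
As a percentage: 117/1440 × 100 ≈ 8.13%


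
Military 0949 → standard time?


9:49 AM

Hour: 9
9 < 12 → AM


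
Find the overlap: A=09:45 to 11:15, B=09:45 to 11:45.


90 minutes

Meeting A: 585-675 (in minutes from midnight)
Meeting B: 585-705
Overlap start = max(585, 585) = 585
Overlap end = min(675, 705) = 675
Overlap = max(0, 675 - 585) = 90 min


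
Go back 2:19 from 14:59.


12:40

Start: 899 minutes from midnight
Subtract: 139 minutes
Remaining: 899 - 139 = 760
Hours: 12, Minutes: 40


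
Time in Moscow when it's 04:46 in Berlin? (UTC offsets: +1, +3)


Time difference = UTC+3 - UTC+1 = +2 hours
New hour = (4 + 2) mod 24
= 6 mod 24 = 6
Minutes unchanged → 06:46

06:46


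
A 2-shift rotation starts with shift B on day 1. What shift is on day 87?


Shifts: A, B
Start: B (index 1)
Day 87: (1 + 87 - 1) mod 2
= 87 mod 2
= 1
Index 1 → shift B

Shift B


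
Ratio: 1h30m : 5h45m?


6:23 (0.26)

Duration 1: 90 minutes
Duration 2: 345 minutes
Ratio = 90:345
GCD = 15
Simplified = 6:23
As a decimal: 6/23 ≈ 0.26


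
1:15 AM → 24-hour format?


01:15

Input: 1:15 AM
AM hour stays: 1


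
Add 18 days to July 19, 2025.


August 6, 2025

Start: July 19, 2025
Add 18 days
July 19 → August 1: 31 - 19 + 1 = 13 days (18 - 13 = 5 left)
August 1 + 5 = August 6, 2025


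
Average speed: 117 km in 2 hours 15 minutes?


Distance: 117 km
Time: 2h 15m = 135 min = 135/60 = 9/4 hours
Speed = 117 ÷ (9/4) = 117 × 4 / 9 = 468/9 = 52.0 km/h

52.0 km/h


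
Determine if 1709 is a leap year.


Rules: divisible by 4 AND (not by 100 OR by 400)
1709 ÷ 4 = 427 remainder 1 → not divisible by 4
Not divisible by 4 → not a leap year

No


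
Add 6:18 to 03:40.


09:58

Start: 220 minutes from midnight
Add: 378 minutes
Total: 598 minutes
Hours: 598 ÷ 60 = 9 remainder 58


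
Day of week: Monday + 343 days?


Start: Monday (index 0)
(0 + 343) mod 7
= 343 mod 7
= 0
Index 0 → Monday

Monday


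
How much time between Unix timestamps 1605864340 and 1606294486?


430146 seconds (119.5 hours / 4.98 days)

Difference = 1606294486 - 1605864340 = 430146 seconds
In hours: 430146 / 3600 ≈ 119.5
In days: 430146 / 86400 ≈ 4.98


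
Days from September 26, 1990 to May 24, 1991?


From September 26, 1990 to May 24, 1991
Rest of September 1990: 30 - 26 = 4
Full months: October 31, November 30, December 31, January 31, February 1991 28, March 31, April 30
Days into May 1991: 24
Total = 4 + 31 + 30 + 31 + 31 + 28 + 31 + 30 + 24 = 240 days

240 days


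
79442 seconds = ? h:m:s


22h 4m 2s

Hours: 79442 ÷ 3600 = 22 remainder 242
Minutes: 242 ÷ 60 = 4 remainder 2
Seconds: 2


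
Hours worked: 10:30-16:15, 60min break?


4h 45m (285 minutes)

Total time = (16×60+15) - (10×60+30)
= 975 - 630 = 345 min
Minus break: 345 - 60 = 285 min
= 4h 45m


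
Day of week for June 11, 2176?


Tuesday

Zeller's congruence:
q=11, m=6, k=76, j=21
h = (11 + ⌊13×7/5⌋ + 76 + ⌊76/4⌋ + ⌊21/4⌋ - 2×21) mod 7
= (11 + 18 + 76 + 19 + 5 - 42) mod 7
= 87 mod 7 = 3
h=3 → Tuesday


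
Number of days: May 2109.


31 days

Month: May (month 5)
May has 31 days


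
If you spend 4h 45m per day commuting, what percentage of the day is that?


19.8%

Time: 285 minutes
Day: 1440 minutes
Percentage = (285/1440) × 100 ≈ 19.8%


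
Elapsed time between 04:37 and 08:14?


3h 37m

End time in minutes: 8×60 + 14 = 494
Start time in minutes: 4×60 + 37 = 277
Difference = 494 - 277 = 217 minutes
= 3 hours 37 minutes


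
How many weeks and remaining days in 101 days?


14 weeks 3 days

Weeks: 101 ÷ 7 = 14 remainder 3


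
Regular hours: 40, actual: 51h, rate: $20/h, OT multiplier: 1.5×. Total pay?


Regular: 40h × $20 = $800.00
Overtime: 51 - 40 = 11h
OT pay: 11h × $20 × 1.5 = $330.00
Total = $800.00 + $330.00 = $1130.00

$1130.00


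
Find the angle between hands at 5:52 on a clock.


136.0°

Hour hand = 5×30 + 52×0.5 = 176.0°
Minute hand = 52×6 = 312°
Difference = |176.0 - 312| = 136.0°


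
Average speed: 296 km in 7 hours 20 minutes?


Distance: 296 km
Time: 7h 20m = 440 min = 440/60 = 22/3 hours
Speed = 296 ÷ (22/3) = 296 × 3 / 22 = 888/22 ≈ 40.4 km/h

40.4 km/h


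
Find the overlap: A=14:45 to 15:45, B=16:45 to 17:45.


0 minutes

Meeting A: 885-945 (in minutes from midnight)
Meeting B: 1005-1065
Overlap start = max(885, 1005) = 1005
Overlap end = min(945, 1065) = 945
Overlap = max(0, 945 - 1005) = 0 min


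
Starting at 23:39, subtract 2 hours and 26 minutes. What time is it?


Start: 1419 minutes from midnight
Subtract: 146 minutes
Remaining: 1419 - 146 = 1273
Hours: 21, Minutes: 13

21:13


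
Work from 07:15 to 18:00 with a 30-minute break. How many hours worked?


10h 15m (615 minutes)

Total time = (18×60+0) - (7×60+15)
= 1080 - 435 = 645 min
Minus break: 645 - 30 = 615 min
= 10h 15m


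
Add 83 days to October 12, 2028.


January 3, 2029

Start: October 12, 2028
Add 83 days
October 12 → November 1: 31 - 12 + 1 = 20 days (83 - 20 = 63 left)
November 1 → December 1: 30 - 1 + 1 = 30 days (63 - 30 = 33 left)
December 1 → January 1: 31 - 1 + 1 = 31 days (33 - 31 = 2 left)
January 1 + 2 = January 3, 2029


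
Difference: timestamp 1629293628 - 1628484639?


Difference = 1629293628 - 1628484639 = 808989 seconds
In hours: 808989 / 3600 ≈ 224.7
In days: 808989 / 86400 ≈ 9.36

808989 seconds (224.7 hours / 9.36 days)


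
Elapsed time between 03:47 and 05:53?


2h 6m

End time in minutes: 5×60 + 53 = 353
Start time in minutes: 3×60 + 47 = 227
Difference = 353 - 227 = 126 minutes
= 2 hours 6 minutes


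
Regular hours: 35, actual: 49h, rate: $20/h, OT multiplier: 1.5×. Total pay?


$1120.00

Regular: 35h × $20 = $700.00
Overtime: 49 - 35 = 14h
OT pay: 14h × $20 × 1.5 = $420.00
Total = $700.00 + $420.00 = $1120.00


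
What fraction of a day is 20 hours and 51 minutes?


0.8688 (86.88%)

Total minutes: 20×60 + 51 = 1251
Day = 24×60 = 1440 minutes
Fraction = 1251/1440 ≈ 0.8688
As a percentage: 1251/1440 × 100 ≈ 86.88%


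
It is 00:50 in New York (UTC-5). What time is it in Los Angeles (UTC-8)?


21:50 (previous day)

Time difference = UTC-8 - UTC-5 = -3 hours
New hour = (0 -3) mod 24
= -3 mod 24 = 21
Minutes unchanged → 21:50; -3 < 0 → previous day


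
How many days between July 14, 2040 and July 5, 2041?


356 days

From July 14, 2040 to July 5, 2041
Rest of July 2040: 31 - 14 = 17
Full months: August 31, September 30, October 31, November 30, December 31, January 31, February 2041 28, March 31, April 30, May 31, June 30
Days into July 2041: 5
Total = 17 + 31 + 30 + 31 + 30 + 31 + 31 + 28 + 31 + 30 + 31 + 30 + 5 = 356 days


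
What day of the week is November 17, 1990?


Zeller's congruence:
q=17, m=11, k=90, j=19
h = (17 + ⌊13×12/5⌋ + 90 + ⌊90/4⌋ + ⌊19/4⌋ - 2×19) mod 7
= (17 + 31 + 90 + 22 + 4 - 38) mod 7
= 126 mod 7 = 0
h=0 → Saturday

Saturday


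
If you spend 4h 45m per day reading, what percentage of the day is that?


Time: 285 minutes
Day: 1440 minutes
Percentage = (285/1440) × 100 ≈ 19.8%

19.8%


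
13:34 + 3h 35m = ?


Start: 814 minutes from midnight
Add: 215 minutes
Total: 1029 minutes
Hours: 1029 ÷ 60 = 17 remainder 9

17:09


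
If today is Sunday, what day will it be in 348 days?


Start: Sunday (index 6)
(6 + 348) mod 7
= 354 mod 7
= 4
Index 4 → Friday

Friday


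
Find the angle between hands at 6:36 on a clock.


18.0°

Hour hand = 6×30 + 36×0.5 = 198.0°
Minute hand = 36×6 = 216°
Difference = |198.0 - 216| = 18.0°


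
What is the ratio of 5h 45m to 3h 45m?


23:15 (1.53)

Duration 1: 345 minutes
Duration 2: 225 minutes
Ratio = 345:225
GCD = 15
Simplified = 23:15
As a decimal: 23/15 ≈ 1.53


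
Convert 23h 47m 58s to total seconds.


Hours: 23 × 3600 = 82800
Minutes: 47 × 60 = 2820
Seconds: 58
Total = 82800 + 2820 + 58 = 85678

85678 seconds


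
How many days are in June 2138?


30 days

Month: June (month 6)
June has 30 days


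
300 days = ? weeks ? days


Weeks: 300 ÷ 7 = 42 remainder 6

42 weeks 6 days


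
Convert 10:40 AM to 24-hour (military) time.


10:40

Input: 10:40 AM
AM hour stays: 10


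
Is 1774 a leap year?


No

Rules: divisible by 4 AND (not by 100 OR by 400)
1774 ÷ 4 = 443 remainder 2 → not divisible by 4
Not divisible by 4 → not a leap year


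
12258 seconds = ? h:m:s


Hours: 12258 ÷ 3600 = 3 remainder 1458
Minutes: 1458 ÷ 60 = 24 remainder 18
Seconds: 18

3h 24m 18s


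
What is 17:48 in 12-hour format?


5:48 PM

Hour: 17
17 - 12 = 5 → PM


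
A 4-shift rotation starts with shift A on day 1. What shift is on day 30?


Shift B

Shifts: A, B, C, D
Start: A (index 0)
Day 30: (0 + 30 - 1) mod 4
= 29 mod 4
= 1
Index 1 → shift B


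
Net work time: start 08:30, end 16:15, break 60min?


6h 45m (405 minutes)

Total time = (16×60+15) - (8×60+30)
= 975 - 510 = 465 min
Minus break: 465 - 60 = 405 min
= 6h 45m


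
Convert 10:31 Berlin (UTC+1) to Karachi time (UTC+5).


Time difference = UTC+5 - UTC+1 = +4 hours
New hour = (10 + 4) mod 24
= 14 mod 24 = 14
Minutes unchanged → 14:31

14:31


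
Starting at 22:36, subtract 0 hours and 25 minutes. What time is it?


22:11

Start: 1356 minutes from midnight
Subtract: 25 minutes
Remaining: 1356 - 25 = 1331
Hours: 22, Minutes: 11


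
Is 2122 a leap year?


Rules: divisible by 4 AND (not by 100 OR by 400)
2122 ÷ 4 = 530 remainder 2 → not divisible by 4
Not divisible by 4 → not a leap year

No


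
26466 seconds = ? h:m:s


Hours: 26466 ÷ 3600 = 7 remainder 1266
Minutes: 1266 ÷ 60 = 21 remainder 6
Seconds: 6

7h 21m 6s


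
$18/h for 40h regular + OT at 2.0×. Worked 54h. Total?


$1224.00

Regular: 40h × $18 = $720.00
Overtime: 54 - 40 = 14h
OT pay: 14h × $18 × 2.0 = $504.00
Total = $720.00 + $504.00 = $1224.00


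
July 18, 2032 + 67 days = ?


Start: July 18, 2032
Add 67 days
July 18 → August 1: 31 - 18 + 1 = 14 days (67 - 14 = 53 left)
August 1 → September 1: 31 - 1 + 1 = 31 days (53 - 31 = 22 left)
September 1 + 22 = September 23, 2032

September 23, 2032


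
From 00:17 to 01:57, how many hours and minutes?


1h 40m

End time in minutes: 1×60 + 57 = 117
Start time in minutes: 0×60 + 17 = 17
Difference = 117 - 17 = 100 minutes
= 1 hours 40 minutes


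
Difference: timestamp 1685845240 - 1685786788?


Difference = 1685845240 - 1685786788 = 58452 seconds
In hours: 58452 / 3600 ≈ 16.2
In days: 58452 / 86400 ≈ 0.68

58452 seconds (16.2 hours / 0.68 days)


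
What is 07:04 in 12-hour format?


Hour: 7
7 < 12 → AM

7:04 AM


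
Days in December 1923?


31 days

Month: December (month 12)
December has 31 days


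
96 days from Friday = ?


Wednesday

Start: Friday (index 4)
(4 + 96) mod 7
= 100 mod 7
= 2
Index 2 → Wednesday


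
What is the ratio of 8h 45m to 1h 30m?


Duration 1: 525 minutes
Duration 2: 90 minutes
Ratio = 525:90
GCD = 15
Simplified = 35:6
As a decimal: 35/6 ≈ 5.83

35:6 (5.83)


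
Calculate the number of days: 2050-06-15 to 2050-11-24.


162 days

From June 15, 2050 to November 24, 2050
Rest of June 2050: 30 - 15 = 15
Full months: July 31, August 31, September 30, October 31
Days into November 2050: 24
Total = 15 + 31 + 31 + 30 + 31 + 24 = 162 days


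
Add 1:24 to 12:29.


13:53

Start: 749 minutes from midnight
Add: 84 minutes
Total: 833 minutes
Hours: 833 ÷ 60 = 13 remainder 53


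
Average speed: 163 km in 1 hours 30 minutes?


Distance: 163 km
Time: 1h 30m = 90 min = 90/60 = 3/2 hours
Speed = 163 ÷ (3/2) = 163 × 2 / 3 = 326/3 ≈ 108.7 km/h

108.7 km/h


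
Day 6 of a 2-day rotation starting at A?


Shifts: A, B
Start: A (index 0)
Day 6: (0 + 6 - 1) mod 2
= 5 mod 2
= 1
Index 1 → shift B

Shift B


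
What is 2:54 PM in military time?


Input: 2:54 PM
PM: 2 + 12 = 14

14:54


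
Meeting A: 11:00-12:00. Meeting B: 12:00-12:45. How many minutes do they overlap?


0 minutes

Meeting A: 660-720 (in minutes from midnight)
Meeting B: 720-765
Overlap start = max(660, 720) = 720
Overlap end = min(720, 765) = 720
Overlap = max(0, 720 - 720) = 0 min


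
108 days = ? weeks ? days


15 weeks 3 days

Weeks: 108 ÷ 7 = 15 remainder 3


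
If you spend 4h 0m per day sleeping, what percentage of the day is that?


16.7%

Time: 240 minutes
Day: 1440 minutes
Percentage = (240/1440) × 100 ≈ 16.7%


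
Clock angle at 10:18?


159.0°

Hour hand = 10×30 + 18×0.5 = 309.0°
Minute hand = 18×6 = 108°
Difference = |309.0 - 108| = 201.0°
Since > 180°: 360 - 201.0 = 159.0°


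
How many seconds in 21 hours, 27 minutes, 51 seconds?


77271 seconds

Hours: 21 × 3600 = 75600
Minutes: 27 × 60 = 1620
Seconds: 51
Total = 75600 + 1620 + 51 = 77271


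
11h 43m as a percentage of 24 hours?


0.4882 (48.82%)

Total minutes: 11×60 + 43 = 703
Day = 24×60 = 1440 minutes
Fraction = 703/1440 ≈ 0.4882
As a percentage: 703/1440 × 100 ≈ 48.82%


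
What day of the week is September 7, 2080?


Zeller's congruence:
q=7, m=9, k=80, j=20
h = (7 + ⌊13×10/5⌋ + 80 + ⌊80/4⌋ + ⌊20/4⌋ - 2×20) mod 7
= (7 + 26 + 80 + 20 + 5 - 40) mod 7
= 98 mod 7 = 0
h=0 → Saturday

Saturday


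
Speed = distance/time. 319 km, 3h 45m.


85.1 km/h

Distance: 319 km
Time: 3h 45m = 225 min = 225/60 = 15/4 hours
Speed = 319 ÷ (15/4) = 319 × 4 / 15 = 1276/15 ≈ 85.1 km/h


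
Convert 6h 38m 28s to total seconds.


23908 seconds

Hours: 6 × 3600 = 21600
Minutes: 38 × 60 = 2280
Seconds: 28
Total = 21600 + 2280 + 28 = 23908


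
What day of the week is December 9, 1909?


Zeller's congruence:
q=9, m=12, k=9, j=19
h = (9 + ⌊13×13/5⌋ + 9 + ⌊9/4⌋ + ⌊19/4⌋ - 2×19) mod 7
= (9 + 33 + 9 + 2 + 4 - 38) mod 7
= 19 mod 7 = 5
h=5 → Thursday

Thursday


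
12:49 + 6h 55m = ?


19:44

Start: 769 minutes from midnight
Add: 415 minutes
Total: 1184 minutes
Hours: 1184 ÷ 60 = 19 remainder 44


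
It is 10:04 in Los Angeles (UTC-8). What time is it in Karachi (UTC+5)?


23:04

Time difference = UTC+5 - UTC-8 = +13 hours
New hour = (10 + 13) mod 24
= 23 mod 24 = 23
Minutes unchanged → 23:04


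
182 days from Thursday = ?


Thursday

Start: Thursday (index 3)
(3 + 182) mod 7
= 185 mod 7
= 3
Index 3 → Thursday


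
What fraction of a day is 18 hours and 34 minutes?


Total minutes: 18×60 + 34 = 1114
Day = 24×60 = 1440 minutes
Fraction = 1114/1440 ≈ 0.7736
As a percentage: 1114/1440 × 100 ≈ 77.36%

0.7736 (77.36%)


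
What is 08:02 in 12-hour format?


Hour: 8
8 < 12 → AM

8:02 AM


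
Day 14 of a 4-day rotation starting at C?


Shift D

Shifts: A, B, C, D
Start: C (index 2)
Day 14: (2 + 14 - 1) mod 4
= 15 mod 4
= 3
Index 3 → shift D


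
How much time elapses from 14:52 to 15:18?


End time in minutes: 15×60 + 18 = 918
Start time in minutes: 14×60 + 52 = 892
Difference = 918 - 892 = 26 minutes
= 0 hours 26 minutes

0h 26m


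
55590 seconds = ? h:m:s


15h 26m 30s

Hours: 55590 ÷ 3600 = 15 remainder 1590
Minutes: 1590 ÷ 60 = 26 remainder 30
Seconds: 30


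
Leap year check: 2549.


No

Rules: divisible by 4 AND (not by 100 OR by 400)
2549 ÷ 4 = 637 remainder 1 → not divisible by 4
Not divisible by 4 → not a leap year


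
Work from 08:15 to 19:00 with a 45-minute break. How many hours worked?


10h 0m (600 minutes)

Total time = (19×60+0) - (8×60+15)
= 1140 - 495 = 645 min
Minus break: 645 - 45 = 600 min
= 10h 0m


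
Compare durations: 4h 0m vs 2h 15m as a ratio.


16:9 (1.78)

Duration 1: 240 minutes
Duration 2: 135 minutes
Ratio = 240:135
GCD = 15
Simplified = 16:9
As a decimal: 16/9 ≈ 1.78


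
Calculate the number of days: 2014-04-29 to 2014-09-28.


152 days

From April 29, 2014 to September 28, 2014
Rest of April 2014: 30 - 29 = 1
Full months: May 31, June 30, July 31, August 31
Days into September 2014: 28
Total = 1 + 31 + 30 + 31 + 31 + 28 = 152 days


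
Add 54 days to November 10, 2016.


Start: November 10, 2016
Add 54 days
November 10 → December 1: 30 - 10 + 1 = 21 days (54 - 21 = 33 left)
December 1 → January 1: 31 - 1 + 1 = 31 days (33 - 31 = 2 left)
January 1 + 2 = January 3, 2017

January 3, 2017
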